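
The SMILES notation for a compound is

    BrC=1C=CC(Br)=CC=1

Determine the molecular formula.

C6H4Br2

Walk through each heavy atom and fill implicit hydrogens from standard valence (C 4, N 3, O 2, S 2, halogen 1):
  atom 1: Br (halogen, monovalent) → 0 H
  atom 2: C, bond orders sum to 4 (valence 4) → 0 H
  atom 3: C, bond orders sum to 3 (valence 4) → 1 H
  atom 4: C, bond orders sum to 3 (valence 4) → 1 H
  atom 5: C, bond orders sum to 4 (valence 4) → 0 H
  atom 6: Br (halogen, monovalent) → 0 H
  atom 7: C, bond orders sum to 3 (valence 4) → 1 H
  atom 8: C, bond orders sum to 3 (valence 4) → 1 H
Totals → C:6, H:4, Br:2.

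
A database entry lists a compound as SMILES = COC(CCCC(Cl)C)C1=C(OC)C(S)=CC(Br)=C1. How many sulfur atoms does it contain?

Scan the SMILES for S atoms (remember two-letter symbols like Cl and Br are single atoms).
Sulfur count: 1.

1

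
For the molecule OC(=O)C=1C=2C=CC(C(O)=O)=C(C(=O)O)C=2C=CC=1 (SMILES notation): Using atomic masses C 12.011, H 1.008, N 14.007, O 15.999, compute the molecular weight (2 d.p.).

260.20 g/mol

First, the molecular formula is C13H8O6 (counting implicit H from valence).
  C: 13 × 12.011 = 156.143
  H: 8 × 1.008 = 8.064
  O: 6 × 15.999 = 95.994
Sum: 13×12.011 + 8×1.008 + 6×15.999 = 260.201 → 260.20 g/mol.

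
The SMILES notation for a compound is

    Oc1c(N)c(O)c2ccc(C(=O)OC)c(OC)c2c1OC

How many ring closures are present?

In SMILES, each pair of matching ring-closure digits denotes one ring-closing bond; the number of such bonds equals the number of independent rings.
Ring-closure bonds here: 2.

2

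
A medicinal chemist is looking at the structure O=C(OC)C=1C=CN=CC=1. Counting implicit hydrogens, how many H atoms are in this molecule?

Walk through each heavy atom and fill implicit hydrogens from standard valence (C 4, N 3, O 2, S 2, halogen 1):
  atom 1: O, bond orders sum to 2 (valence 2) → 0 H
  atom 2: C, bond orders sum to 4 (valence 4) → 0 H
  atom 3: O, bond orders sum to 2 (valence 2) → 0 H
  atom 4: C, bond orders sum to 1 (valence 4) → 3 H
  atom 5: C, bond orders sum to 4 (valence 4) → 0 H
  atom 6: C, bond orders sum to 3 (valence 4) → 1 H
  atom 7: C, bond orders sum to 3 (valence 4) → 1 H
  atom 8: N, bond orders sum to 3 (valence 3) → 0 H
  atom 9: C, bond orders sum to 3 (valence 4) → 1 H
  atom 10: C, bond orders sum to 3 (valence 4) → 1 H
Total hydrogens: 7.

7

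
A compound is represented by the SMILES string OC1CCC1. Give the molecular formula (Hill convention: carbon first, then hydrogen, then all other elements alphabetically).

C4H8O

Walk through each heavy atom and fill implicit hydrogens from standard valence (C 4, N 3, O 2, S 2, halogen 1):
  atom 1: O, bond orders sum to 1 (valence 2) → 1 H
  atom 2: C, bond orders sum to 3 (valence 4) → 1 H
  atom 3: C, bond orders sum to 2 (valence 4) → 2 H
  atom 4: C, bond orders sum to 2 (valence 4) → 2 H
  atom 5: C, bond orders sum to 2 (valence 4) → 2 H
Totals → C:4, H:8, O:1.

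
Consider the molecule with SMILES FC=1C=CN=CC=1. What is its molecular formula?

Walk through each heavy atom and fill implicit hydrogens from standard valence (C 4, N 3, O 2, S 2, halogen 1):
  atom 1: F (halogen, monovalent) → 0 H
  atom 2: C, bond orders sum to 4 (valence 4) → 0 H
  atom 3: C, bond orders sum to 3 (valence 4) → 1 H
  atom 4: C, bond orders sum to 3 (valence 4) → 1 H
  atom 5: N, bond orders sum to 3 (valence 3) → 0 H
  atom 6: C, bond orders sum to 3 (valence 4) → 1 H
  atom 7: C, bond orders sum to 3 (valence 4) → 1 H
Totals → C:5, H:4, F:1, N:1.
In Hill order: C5H4FN.

C5H4FN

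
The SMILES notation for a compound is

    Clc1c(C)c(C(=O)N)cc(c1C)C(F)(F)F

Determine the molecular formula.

C10H9ClF3NO

Walk through each heavy atom and fill implicit hydrogens from standard valence (C 4, N 3, O 2, S 2, halogen 1); for lowercase aromatic atoms, an aromatic c carries 1 H when it has two neighbours and 0 H with three, and aromatic n carries 0 H:
  atom 1: Cl (halogen, monovalent) → 0 H
  atom 2: aromatic c, 3 neighbours → 0 H
  atom 3: aromatic c, 3 neighbours → 0 H
  atom 4: C, bond orders sum to 1 (valence 4) → 3 H
  atom 5: aromatic c, 3 neighbours → 0 H
  atom 6: C, bond orders sum to 4 (valence 4) → 0 H
  atom 7: O, bond orders sum to 2 (valence 2) → 0 H
  atom 8: N, bond orders sum to 1 (valence 3) → 2 H
  atom 9: aromatic c, 2 neighbours → 1 H
  atom 10: aromatic c, 3 neighbours → 0 H
  atom 11: aromatic c, 3 neighbours → 0 H
  atom 12: C, bond orders sum to 1 (valence 4) → 3 H
  atom 13: C, bond orders sum to 4 (valence 4) → 0 H
  atom 14: F (halogen, monovalent) → 0 H
  atom 15: F (halogen, monovalent) → 0 H
  atom 16: F (halogen, monovalent) → 0 H
Totals → C:10, H:9, Cl:1, F:3, N:1, O:1.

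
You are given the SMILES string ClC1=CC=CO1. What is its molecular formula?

C4H3ClO

Walk through each heavy atom and fill implicit hydrogens from standard valence (C 4, N 3, O 2, S 2, halogen 1):
  atom 1: Cl (halogen, monovalent) → 0 H
  atom 2: C, bond orders sum to 4 (valence 4) → 0 H
  atom 3: C, bond orders sum to 3 (valence 4) → 1 H
  atom 4: C, bond orders sum to 3 (valence 4) → 1 H
  atom 5: C, bond orders sum to 3 (valence 4) → 1 H
  atom 6: O, bond orders sum to 2 (valence 2) → 0 H
Totals → C:4, H:3, Cl:1, O:1.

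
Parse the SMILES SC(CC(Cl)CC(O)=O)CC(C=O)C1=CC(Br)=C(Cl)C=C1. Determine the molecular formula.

C14H15BrCl2O3S

Walk through each heavy atom and fill implicit hydrogens from standard valence (C 4, N 3, O 2, S 2, halogen 1):
  atom 1: S, bond orders sum to 1 (valence 2) → 1 H
  atom 2: C, bond orders sum to 3 (valence 4) → 1 H
  atom 3: C, bond orders sum to 2 (valence 4) → 2 H
  atom 4: C, bond orders sum to 3 (valence 4) → 1 H
  atom 5: Cl (halogen, monovalent) → 0 H
  atom 6: C, bond orders sum to 2 (valence 4) → 2 H
  atom 7: C, bond orders sum to 4 (valence 4) → 0 H
  atom 8: O, bond orders sum to 1 (valence 2) → 1 H
  atom 9: O, bond orders sum to 2 (valence 2) → 0 H
  atom 10: C, bond orders sum to 2 (valence 4) → 2 H
  atom 11: C, bond orders sum to 3 (valence 4) → 1 H
  atom 12: C, bond orders sum to 3 (valence 4) → 1 H
  atom 13: O, bond orders sum to 2 (valence 2) → 0 H
  atom 14: C, bond orders sum to 4 (valence 4) → 0 H
  atom 15: C, bond orders sum to 3 (valence 4) → 1 H
  atom 16: C, bond orders sum to 4 (valence 4) → 0 H
  atom 17: Br (halogen, monovalent) → 0 H
  atom 18: C, bond orders sum to 4 (valence 4) → 0 H
  atom 19: Cl (halogen, monovalent) → 0 H
  atom 20: C, bond orders sum to 3 (valence 4) → 1 H
  atom 21: C, bond orders sum to 3 (valence 4) → 1 H
Totals → C:14, H:15, Br:1, Cl:2, O:3, S:1.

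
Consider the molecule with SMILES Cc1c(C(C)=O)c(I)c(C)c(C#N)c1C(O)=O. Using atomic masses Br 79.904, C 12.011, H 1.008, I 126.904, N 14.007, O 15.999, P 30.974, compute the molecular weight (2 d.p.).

First, the molecular formula is C12H10INO3 (counting implicit H from valence).
  C: 12 × 12.011 = 144.132
  H: 10 × 1.008 = 10.080
  I: 1 × 126.904 = 126.904
  N: 1 × 14.007 = 14.007
  O: 3 × 15.999 = 47.997
Sum: 12×12.011 + 10×1.008 + 1×126.904 + 1×14.007 + 3×15.999 = 343.120 → 343.12 g/mol.

343.12 g/mol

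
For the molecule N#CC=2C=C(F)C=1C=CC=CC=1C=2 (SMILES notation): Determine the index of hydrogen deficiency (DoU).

Degree of unsaturation = (number of rings) + (number of π bonds).
Ring closures in the SMILES: 2.
π bonds: 5 double bonds (each 1 DoU), 1 triple bond (each 2 DoU) → 7 DoU from unsaturation.
Total DoU = 2 + 7 = 9.

9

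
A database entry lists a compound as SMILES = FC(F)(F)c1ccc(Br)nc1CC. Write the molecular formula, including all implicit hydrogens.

C8H7BrF3N

Walk through each heavy atom and fill implicit hydrogens from standard valence (C 4, N 3, O 2, S 2, halogen 1); for lowercase aromatic atoms, an aromatic c carries 1 H when it has two neighbours and 0 H with three, and aromatic n carries 0 H:
  atom 1: F (halogen, monovalent) → 0 H
  atom 2: C, bond orders sum to 4 (valence 4) → 0 H
  atom 3: F (halogen, monovalent) → 0 H
  atom 4: F (halogen, monovalent) → 0 H
  atom 5: aromatic c, 3 neighbours → 0 H
  atom 6: aromatic c, 2 neighbours → 1 H
  atom 7: aromatic c, 2 neighbours → 1 H
  atom 8: aromatic c, 3 neighbours → 0 H
  atom 9: Br (halogen, monovalent) → 0 H
  atom 10: aromatic n, 2 neighbours → 0 H
  atom 11: aromatic c, 3 neighbours → 0 H
  atom 12: C, bond orders sum to 2 (valence 4) → 2 H
  atom 13: C, bond orders sum to 1 (valence 4) → 3 H
Totals → C:8, H:7, Br:1, F:3, N:1.
In Hill order: C8H7BrF3N.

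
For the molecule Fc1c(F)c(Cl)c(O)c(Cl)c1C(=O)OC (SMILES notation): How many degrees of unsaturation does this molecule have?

5

Molecular formula: C8H4Cl2F2O3.
DoU = (2C + 2 + N − H − X) / 2, where X is the halogen count and O/S are ignored.
    = (2·8 + 2 + 0 − 4 − 4) / 2 = 10 / 2 = 5.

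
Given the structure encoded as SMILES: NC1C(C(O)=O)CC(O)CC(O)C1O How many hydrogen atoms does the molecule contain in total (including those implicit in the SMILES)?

15

Walk through each heavy atom and fill implicit hydrogens from standard valence (C 4, N 3, O 2, S 2, halogen 1):
  atom 1: N, bond orders sum to 1 (valence 3) → 2 H
  atom 2: C, bond orders sum to 3 (valence 4) → 1 H
  atom 3: C, bond orders sum to 3 (valence 4) → 1 H
  atom 4: C, bond orders sum to 4 (valence 4) → 0 H
  atom 5: O, bond orders sum to 1 (valence 2) → 1 H
  atom 6: O, bond orders sum to 2 (valence 2) → 0 H
  atom 7: C, bond orders sum to 2 (valence 4) → 2 H
  atom 8: C, bond orders sum to 3 (valence 4) → 1 H
  atom 9: O, bond orders sum to 1 (valence 2) → 1 H
  atom 10: C, bond orders sum to 2 (valence 4) → 2 H
  atom 11: C, bond orders sum to 3 (valence 4) → 1 H
  atom 12: O, bond orders sum to 1 (valence 2) → 1 H
  atom 13: C, bond orders sum to 3 (valence 4) → 1 H
  atom 14: O, bond orders sum to 1 (valence 2) → 1 H
Total hydrogens: 15.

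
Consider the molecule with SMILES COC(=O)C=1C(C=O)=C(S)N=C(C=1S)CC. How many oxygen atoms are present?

Scan the SMILES for O atoms (remember two-letter symbols like Cl and Br are single atoms).
Oxygen count: 3.

3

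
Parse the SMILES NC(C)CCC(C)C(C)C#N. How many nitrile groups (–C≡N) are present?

The nitrile motif appears at heavy-atom position 10 in the SMILES.
Other groups present: 1 primary amine.
Nitrile count: 1.

1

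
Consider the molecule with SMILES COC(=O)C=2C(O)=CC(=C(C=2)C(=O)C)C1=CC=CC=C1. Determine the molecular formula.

C16H14O4

Walk through each heavy atom and fill implicit hydrogens from standard valence (C 4, N 3, O 2, S 2, halogen 1):
  atom 1: C, bond orders sum to 1 (valence 4) → 3 H
  atom 2: O, bond orders sum to 2 (valence 2) → 0 H
  atom 3: C, bond orders sum to 4 (valence 4) → 0 H
  atom 4: O, bond orders sum to 2 (valence 2) → 0 H
  atom 5: C, bond orders sum to 4 (valence 4) → 0 H
  atom 6: C, bond orders sum to 4 (valence 4) → 0 H
  atom 7: O, bond orders sum to 1 (valence 2) → 1 H
  atom 8: C, bond orders sum to 3 (valence 4) → 1 H
  atom 9: C, bond orders sum to 4 (valence 4) → 0 H
  atom 10: C, bond orders sum to 4 (valence 4) → 0 H
  atom 11: C, bond orders sum to 3 (valence 4) → 1 H
  atom 12: C, bond orders sum to 4 (valence 4) → 0 H
  atom 13: O, bond orders sum to 2 (valence 2) → 0 H
  atom 14: C, bond orders sum to 1 (valence 4) → 3 H
  atom 15: C, bond orders sum to 4 (valence 4) → 0 H
  atom 16: C, bond orders sum to 3 (valence 4) → 1 H
  atom 17: C, bond orders sum to 3 (valence 4) → 1 H
  atom 18: C, bond orders sum to 3 (valence 4) → 1 H
  atom 19: C, bond orders sum to 3 (valence 4) → 1 H
  atom 20: C, bond orders sum to 3 (valence 4) → 1 H
Totals → C:16, H:14, O:4.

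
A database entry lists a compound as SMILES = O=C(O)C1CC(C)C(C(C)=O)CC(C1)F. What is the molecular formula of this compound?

C11H17FO3

Walk through each heavy atom and fill implicit hydrogens from standard valence (C 4, N 3, O 2, S 2, halogen 1):
  atom 1: O, bond orders sum to 2 (valence 2) → 0 H
  atom 2: C, bond orders sum to 4 (valence 4) → 0 H
  atom 3: O, bond orders sum to 1 (valence 2) → 1 H
  atom 4: C, bond orders sum to 3 (valence 4) → 1 H
  atom 5: C, bond orders sum to 2 (valence 4) → 2 H
  atom 6: C, bond orders sum to 3 (valence 4) → 1 H
  atom 7: C, bond orders sum to 1 (valence 4) → 3 H
  atom 8: C, bond orders sum to 3 (valence 4) → 1 H
  atom 9: C, bond orders sum to 4 (valence 4) → 0 H
  atom 10: C, bond orders sum to 1 (valence 4) → 3 H
  atom 11: O, bond orders sum to 2 (valence 2) → 0 H
  atom 12: C, bond orders sum to 2 (valence 4) → 2 H
  atom 13: C, bond orders sum to 3 (valence 4) → 1 H
  atom 14: C, bond orders sum to 2 (valence 4) → 2 H
  atom 15: F (halogen, monovalent) → 0 H
Totals → C:11, H:17, F:1, O:3.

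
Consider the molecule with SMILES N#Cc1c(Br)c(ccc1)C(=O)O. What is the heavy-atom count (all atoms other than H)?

Every atom symbol written in the SMILES (organic subset) is one heavy atom; implicit H are not written.
Heavy atoms by element → Br:1, C:8, N:1, O:2.
Total: 12.

12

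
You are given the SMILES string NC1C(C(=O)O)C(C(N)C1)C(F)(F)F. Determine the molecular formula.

Walk through each heavy atom and fill implicit hydrogens from standard valence (C 4, N 3, O 2, S 2, halogen 1):
  atom 1: N, bond orders sum to 1 (valence 3) → 2 H
  atom 2: C, bond orders sum to 3 (valence 4) → 1 H
  atom 3: C, bond orders sum to 3 (valence 4) → 1 H
  atom 4: C, bond orders sum to 4 (valence 4) → 0 H
  atom 5: O, bond orders sum to 2 (valence 2) → 0 H
  atom 6: O, bond orders sum to 1 (valence 2) → 1 H
  atom 7: C, bond orders sum to 3 (valence 4) → 1 H
  atom 8: C, bond orders sum to 3 (valence 4) → 1 H
  atom 9: N, bond orders sum to 1 (valence 3) → 2 H
  atom 10: C, bond orders sum to 2 (valence 4) → 2 H
  atom 11: C, bond orders sum to 4 (valence 4) → 0 H
  atom 12: F (halogen, monovalent) → 0 H
  atom 13: F (halogen, monovalent) → 0 H
  atom 14: F (halogen, monovalent) → 0 H
Totals → C:7, H:11, F:3, N:2, O:2.

C7H11F3N2O2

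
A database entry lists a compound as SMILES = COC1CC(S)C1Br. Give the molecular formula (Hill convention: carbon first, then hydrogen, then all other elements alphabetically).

C5H9BrOS

Walk through each heavy atom and fill implicit hydrogens from standard valence (C 4, N 3, O 2, S 2, halogen 1):
  atom 1: C, bond orders sum to 1 (valence 4) → 3 H
  atom 2: O, bond orders sum to 2 (valence 2) → 0 H
  atom 3: C, bond orders sum to 3 (valence 4) → 1 H
  atom 4: C, bond orders sum to 2 (valence 4) → 2 H
  atom 5: C, bond orders sum to 3 (valence 4) → 1 H
  atom 6: S, bond orders sum to 1 (valence 2) → 1 H
  atom 7: C, bond orders sum to 3 (valence 4) → 1 H
  atom 8: Br (halogen, monovalent) → 0 H
Totals → C:5, H:9, Br:1, O:1, S:1.
In Hill order: C5H9BrOS.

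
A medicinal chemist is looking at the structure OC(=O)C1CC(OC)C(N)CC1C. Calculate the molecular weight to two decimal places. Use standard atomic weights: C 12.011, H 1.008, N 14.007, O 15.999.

187.24 g/mol

First, the molecular formula is C9H17NO3 (counting implicit H from valence).
  C: 9 × 12.011 = 108.099
  H: 17 × 1.008 = 17.136
  N: 1 × 14.007 = 14.007
  O: 3 × 15.999 = 47.997
Sum: 9×12.011 + 17×1.008 + 1×14.007 + 3×15.999 = 187.239 → 187.24 g/mol.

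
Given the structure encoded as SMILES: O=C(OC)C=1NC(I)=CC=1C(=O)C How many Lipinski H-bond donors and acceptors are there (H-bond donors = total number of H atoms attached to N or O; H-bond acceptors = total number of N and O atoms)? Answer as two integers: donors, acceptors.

1, 4

Donors: find every N or O and count the H atoms it carries.
  atom 1 (O): bond orders sum to 2 → 0 H
  atom 3 (O): bond orders sum to 2 → 0 H
  atom 6 (N): bond orders sum to 2 → 1 H
  atom 12 (O): bond orders sum to 2 → 0 H
Lipinski HBD = 1.
Acceptors: N atoms = 1, O atoms = 3 → HBA = 4.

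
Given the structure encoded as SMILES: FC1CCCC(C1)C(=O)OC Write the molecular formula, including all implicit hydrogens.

C8H13FO2

Walk through each heavy atom and fill implicit hydrogens from standard valence (C 4, N 3, O 2, S 2, halogen 1):
  atom 1: F (halogen, monovalent) → 0 H
  atom 2: C, bond orders sum to 3 (valence 4) → 1 H
  atom 3: C, bond orders sum to 2 (valence 4) → 2 H
  atom 4: C, bond orders sum to 2 (valence 4) → 2 H
  atom 5: C, bond orders sum to 2 (valence 4) → 2 H
  atom 6: C, bond orders sum to 3 (valence 4) → 1 H
  atom 7: C, bond orders sum to 2 (valence 4) → 2 H
  atom 8: C, bond orders sum to 4 (valence 4) → 0 H
  atom 9: O, bond orders sum to 2 (valence 2) → 0 H
  atom 10: O, bond orders sum to 2 (valence 2) → 0 H
  atom 11: C, bond orders sum to 1 (valence 4) → 3 H
Totals → C:8, H:13, F:1, O:2.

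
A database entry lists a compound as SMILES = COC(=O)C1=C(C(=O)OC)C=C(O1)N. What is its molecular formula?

Walk through each heavy atom and fill implicit hydrogens from standard valence (C 4, N 3, O 2, S 2, halogen 1):
  atom 1: C, bond orders sum to 1 (valence 4) → 3 H
  atom 2: O, bond orders sum to 2 (valence 2) → 0 H
  atom 3: C, bond orders sum to 4 (valence 4) → 0 H
  atom 4: O, bond orders sum to 2 (valence 2) → 0 H
  atom 5: C, bond orders sum to 4 (valence 4) → 0 H
  atom 6: C, bond orders sum to 4 (valence 4) → 0 H
  atom 7: C, bond orders sum to 4 (valence 4) → 0 H
  atom 8: O, bond orders sum to 2 (valence 2) → 0 H
  atom 9: O, bond orders sum to 2 (valence 2) → 0 H
  atom 10: C, bond orders sum to 1 (valence 4) → 3 H
  atom 11: C, bond orders sum to 3 (valence 4) → 1 H
  atom 12: C, bond orders sum to 4 (valence 4) → 0 H
  atom 13: O, bond orders sum to 2 (valence 2) → 0 H
  atom 14: N, bond orders sum to 1 (valence 3) → 2 H
Totals → C:8, H:9, N:1, O:5.

C8H9NO5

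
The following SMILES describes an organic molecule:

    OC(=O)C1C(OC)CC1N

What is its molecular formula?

C6H11NO3

Walk through each heavy atom and fill implicit hydrogens from standard valence (C 4, N 3, O 2, S 2, halogen 1):
  atom 1: O, bond orders sum to 1 (valence 2) → 1 H
  atom 2: C, bond orders sum to 4 (valence 4) → 0 H
  atom 3: O, bond orders sum to 2 (valence 2) → 0 H
  atom 4: C, bond orders sum to 3 (valence 4) → 1 H
  atom 5: C, bond orders sum to 3 (valence 4) → 1 H
  atom 6: O, bond orders sum to 2 (valence 2) → 0 H
  atom 7: C, bond orders sum to 1 (valence 4) → 3 H
  atom 8: C, bond orders sum to 2 (valence 4) → 2 H
  atom 9: C, bond orders sum to 3 (valence 4) → 1 H
  atom 10: N, bond orders sum to 1 (valence 3) → 2 H
Totals → C:6, H:11, N:1, O:3.
In Hill order: C6H11NO3.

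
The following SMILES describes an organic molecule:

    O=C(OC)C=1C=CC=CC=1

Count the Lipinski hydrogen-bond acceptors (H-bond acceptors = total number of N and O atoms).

N atoms: 0; O atoms: 2.
Lipinski HBA = 0 + 2 = 2.

2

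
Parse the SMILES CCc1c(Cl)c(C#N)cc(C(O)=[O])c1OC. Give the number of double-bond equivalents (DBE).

Molecular formula: C11H10ClNO3.
DoU = (2C + 2 + N − H − X) / 2, where X is the halogen count and O/S are ignored.
    = (2·11 + 2 + 1 − 10 − 1) / 2 = 14 / 2 = 7.

7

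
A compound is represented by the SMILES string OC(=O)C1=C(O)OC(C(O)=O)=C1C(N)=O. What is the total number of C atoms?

Count every carbon token in the SMILES (each C, including those in ring-closure positions and inside branches).
Carbon count: 7.

7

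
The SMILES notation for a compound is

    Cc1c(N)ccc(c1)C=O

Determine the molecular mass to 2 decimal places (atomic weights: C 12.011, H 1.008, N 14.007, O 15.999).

135.17 g/mol

First, the molecular formula is C8H9NO (counting implicit H from valence).
  C: 8 × 12.011 = 96.088
  H: 9 × 1.008 = 9.072
  N: 1 × 14.007 = 14.007
  O: 1 × 15.999 = 15.999
Sum: 8×12.011 + 9×1.008 + 1×14.007 + 1×15.999 = 135.166 → 135.17 g/mol.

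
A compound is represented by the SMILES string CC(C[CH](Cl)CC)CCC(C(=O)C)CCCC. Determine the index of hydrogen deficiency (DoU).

Molecular formula: C15H29ClO.
DoU = (2C + 2 + N − H − X) / 2, where X is the halogen count and O/S are ignored.
    = (2·15 + 2 + 0 − 29 − 1) / 2 = 2 / 2 = 1.

1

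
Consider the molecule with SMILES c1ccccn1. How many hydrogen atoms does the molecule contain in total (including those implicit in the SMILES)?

Walk through each heavy atom and fill implicit hydrogens from standard valence (C 4, N 3, O 2, S 2, halogen 1); for lowercase aromatic atoms, an aromatic c carries 1 H when it has two neighbours and 0 H with three, and aromatic n carries 0 H:
  atom 1: aromatic c, 2 neighbours → 1 H
  atom 2: aromatic c, 2 neighbours → 1 H
  atom 3: aromatic c, 2 neighbours → 1 H
  atom 4: aromatic c, 2 neighbours → 1 H
  atom 5: aromatic c, 2 neighbours → 1 H
  atom 6: aromatic n, 2 neighbours → 0 H
Total hydrogens: 5.

5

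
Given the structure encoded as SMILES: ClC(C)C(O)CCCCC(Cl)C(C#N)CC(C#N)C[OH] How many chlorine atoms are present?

2

Scan the SMILES for Cl atoms (remember two-letter symbols like Cl and Br are single atoms).
Chlorine count: 2.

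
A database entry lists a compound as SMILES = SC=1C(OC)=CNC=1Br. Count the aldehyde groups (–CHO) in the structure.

Scan the SMILES for the aldehyde motif — none present.
Groups that are present: 1 ether, 1 thiol.

0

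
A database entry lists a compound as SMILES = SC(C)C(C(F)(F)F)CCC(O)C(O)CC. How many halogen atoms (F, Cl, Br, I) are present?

3

Halogen atoms appear at heavy-atom positions 6, 7, 8 (3×F).
Other groups present: 2 hydroxyl, 1 thiol.
Halogen count: 3.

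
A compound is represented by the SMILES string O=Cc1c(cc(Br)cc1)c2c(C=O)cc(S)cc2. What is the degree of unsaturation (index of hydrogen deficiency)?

10

Molecular formula: C14H9BrO2S.
DoU = (2C + 2 + N − H − X) / 2, where X is the halogen count and O/S are ignored.
    = (2·14 + 2 + 0 − 9 − 1) / 2 = 20 / 2 = 10.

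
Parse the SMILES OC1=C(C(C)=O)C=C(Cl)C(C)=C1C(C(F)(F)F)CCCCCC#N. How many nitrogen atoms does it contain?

Scan the SMILES for N atoms (remember two-letter symbols like Cl and Br are single atoms).
Nitrogen count: 1.

1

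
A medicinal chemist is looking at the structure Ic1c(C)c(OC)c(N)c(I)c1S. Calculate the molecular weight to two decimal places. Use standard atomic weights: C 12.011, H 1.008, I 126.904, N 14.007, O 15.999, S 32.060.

421.03 g/mol

First, the molecular formula is C8H9I2NOS (counting implicit H from valence).
  C: 8 × 12.011 = 96.088
  H: 9 × 1.008 = 9.072
  I: 2 × 126.904 = 253.808
  N: 1 × 14.007 = 14.007
  O: 1 × 15.999 = 15.999
  S: 1 × 32.060 = 32.060
Sum: 8×12.011 + 9×1.008 + 2×126.904 + 1×14.007 + 1×15.999 + 1×32.060 = 421.034 → 421.03 g/mol.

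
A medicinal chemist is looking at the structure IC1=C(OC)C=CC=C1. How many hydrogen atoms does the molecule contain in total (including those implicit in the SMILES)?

7

Walk through each heavy atom and fill implicit hydrogens from standard valence (C 4, N 3, O 2, S 2, halogen 1):
  atom 1: I (halogen, monovalent) → 0 H
  atom 2: C, bond orders sum to 4 (valence 4) → 0 H
  atom 3: C, bond orders sum to 4 (valence 4) → 0 H
  atom 4: O, bond orders sum to 2 (valence 2) → 0 H
  atom 5: C, bond orders sum to 1 (valence 4) → 3 H
  atom 6: C, bond orders sum to 3 (valence 4) → 1 H
  atom 7: C, bond orders sum to 3 (valence 4) → 1 H
  atom 8: C, bond orders sum to 3 (valence 4) → 1 H
  atom 9: C, bond orders sum to 3 (valence 4) → 1 H
Total hydrogens: 7.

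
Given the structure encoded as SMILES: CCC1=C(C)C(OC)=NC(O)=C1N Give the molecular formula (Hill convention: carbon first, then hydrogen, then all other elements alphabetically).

C9H14N2O2

Walk through each heavy atom and fill implicit hydrogens from standard valence (C 4, N 3, O 2, S 2, halogen 1):
  atom 1: C, bond orders sum to 1 (valence 4) → 3 H
  atom 2: C, bond orders sum to 2 (valence 4) → 2 H
  atom 3: C, bond orders sum to 4 (valence 4) → 0 H
  atom 4: C, bond orders sum to 4 (valence 4) → 0 H
  atom 5: C, bond orders sum to 1 (valence 4) → 3 H
  atom 6: C, bond orders sum to 4 (valence 4) → 0 H
  atom 7: O, bond orders sum to 2 (valence 2) → 0 H
  atom 8: C, bond orders sum to 1 (valence 4) → 3 H
  atom 9: N, bond orders sum to 3 (valence 3) → 0 H
  atom 10: C, bond orders sum to 4 (valence 4) → 0 H
  atom 11: O, bond orders sum to 1 (valence 2) → 1 H
  atom 12: C, bond orders sum to 4 (valence 4) → 0 H
  atom 13: N, bond orders sum to 1 (valence 3) → 2 H
Totals → C:9, H:14, N:2, O:2.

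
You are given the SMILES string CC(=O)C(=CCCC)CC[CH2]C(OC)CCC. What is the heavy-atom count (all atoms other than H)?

Every atom symbol written in the SMILES (organic subset) is one heavy atom; implicit H are not written.
Heavy atoms by element → C:15, O:2.
Total: 17.

17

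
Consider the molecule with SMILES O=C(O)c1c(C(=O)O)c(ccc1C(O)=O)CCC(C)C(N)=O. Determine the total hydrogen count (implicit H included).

Walk through each heavy atom and fill implicit hydrogens from standard valence (C 4, N 3, O 2, S 2, halogen 1); for lowercase aromatic atoms, an aromatic c carries 1 H when it has two neighbours and 0 H with three, and aromatic n carries 0 H:
  atom 1: O, bond orders sum to 2 (valence 2) → 0 H
  atom 2: C, bond orders sum to 4 (valence 4) → 0 H
  atom 3: O, bond orders sum to 1 (valence 2) → 1 H
  atom 4: aromatic c, 3 neighbours → 0 H
  atom 5: aromatic c, 3 neighbours → 0 H
  atom 6: C, bond orders sum to 4 (valence 4) → 0 H
  atom 7: O, bond orders sum to 2 (valence 2) → 0 H
  atom 8: O, bond orders sum to 1 (valence 2) → 1 H
  atom 9: aromatic c, 3 neighbours → 0 H
  atom 10: aromatic c, 2 neighbours → 1 H
  atom 11: aromatic c, 2 neighbours → 1 H
  atom 12: aromatic c, 3 neighbours → 0 H
  atom 13: C, bond orders sum to 4 (valence 4) → 0 H
  atom 14: O, bond orders sum to 1 (valence 2) → 1 H
  atom 15: O, bond orders sum to 2 (valence 2) → 0 H
  atom 16: C, bond orders sum to 2 (valence 4) → 2 H
  atom 17: C, bond orders sum to 2 (valence 4) → 2 H
  atom 18: C, bond orders sum to 3 (valence 4) → 1 H
  atom 19: C, bond orders sum to 1 (valence 4) → 3 H
  atom 20: C, bond orders sum to 4 (valence 4) → 0 H
  atom 21: N, bond orders sum to 1 (valence 3) → 2 H
  atom 22: O, bond orders sum to 2 (valence 2) → 0 H
Total hydrogens: 15.

15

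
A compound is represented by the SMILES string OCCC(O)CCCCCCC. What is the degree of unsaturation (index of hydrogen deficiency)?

Molecular formula: C10H22O2.
DoU = (2C + 2 + N − H − X) / 2, where X is the halogen count and O/S are ignored.
    = (2·10 + 2 + 0 − 22 − 0) / 2 = 0 / 2 = 0.

0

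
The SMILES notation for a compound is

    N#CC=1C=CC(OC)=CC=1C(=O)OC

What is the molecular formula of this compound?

Walk through each heavy atom and fill implicit hydrogens from standard valence (C 4, N 3, O 2, S 2, halogen 1):
  atom 1: N, bond orders sum to 3 (valence 3) → 0 H
  atom 2: C, bond orders sum to 4 (valence 4) → 0 H
  atom 3: C, bond orders sum to 4 (valence 4) → 0 H
  atom 4: C, bond orders sum to 3 (valence 4) → 1 H
  atom 5: C, bond orders sum to 3 (valence 4) → 1 H
  atom 6: C, bond orders sum to 4 (valence 4) → 0 H
  atom 7: O, bond orders sum to 2 (valence 2) → 0 H
  atom 8: C, bond orders sum to 1 (valence 4) → 3 H
  atom 9: C, bond orders sum to 3 (valence 4) → 1 H
  atom 10: C, bond orders sum to 4 (valence 4) → 0 H
  atom 11: C, bond orders sum to 4 (valence 4) → 0 H
  atom 12: O, bond orders sum to 2 (valence 2) → 0 H
  atom 13: O, bond orders sum to 2 (valence 2) → 0 H
  atom 14: C, bond orders sum to 1 (valence 4) → 3 H
Totals → C:10, H:9, N:1, O:3.
In Hill order: C10H9NO3.

C10H9NO3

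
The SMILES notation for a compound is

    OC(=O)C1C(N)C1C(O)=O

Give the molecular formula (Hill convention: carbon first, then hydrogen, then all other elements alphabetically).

Walk through each heavy atom and fill implicit hydrogens from standard valence (C 4, N 3, O 2, S 2, halogen 1):
  atom 1: O, bond orders sum to 1 (valence 2) → 1 H
  atom 2: C, bond orders sum to 4 (valence 4) → 0 H
  atom 3: O, bond orders sum to 2 (valence 2) → 0 H
  atom 4: C, bond orders sum to 3 (valence 4) → 1 H
  atom 5: C, bond orders sum to 3 (valence 4) → 1 H
  atom 6: N, bond orders sum to 1 (valence 3) → 2 H
  atom 7: C, bond orders sum to 3 (valence 4) → 1 H
  atom 8: C, bond orders sum to 4 (valence 4) → 0 H
  atom 9: O, bond orders sum to 1 (valence 2) → 1 H
  atom 10: O, bond orders sum to 2 (valence 2) → 0 H
Totals → C:5, H:7, N:1, O:4.
In Hill order: C5H7NO4.

C5H7NO4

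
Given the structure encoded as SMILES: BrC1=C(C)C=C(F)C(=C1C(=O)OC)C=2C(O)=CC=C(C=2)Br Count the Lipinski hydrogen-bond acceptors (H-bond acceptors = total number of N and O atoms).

3

N atoms: 0; O atoms: 3.
Lipinski HBA = 0 + 3 = 3.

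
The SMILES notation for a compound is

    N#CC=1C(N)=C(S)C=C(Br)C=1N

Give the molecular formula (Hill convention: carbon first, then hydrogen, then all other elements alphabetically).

Walk through each heavy atom and fill implicit hydrogens from standard valence (C 4, N 3, O 2, S 2, halogen 1):
  atom 1: N, bond orders sum to 3 (valence 3) → 0 H
  atom 2: C, bond orders sum to 4 (valence 4) → 0 H
  atom 3: C, bond orders sum to 4 (valence 4) → 0 H
  atom 4: C, bond orders sum to 4 (valence 4) → 0 H
  atom 5: N, bond orders sum to 1 (valence 3) → 2 H
  atom 6: C, bond orders sum to 4 (valence 4) → 0 H
  atom 7: S, bond orders sum to 1 (valence 2) → 1 H
  atom 8: C, bond orders sum to 3 (valence 4) → 1 H
  atom 9: C, bond orders sum to 4 (valence 4) → 0 H
  atom 10: Br (halogen, monovalent) → 0 H
  atom 11: C, bond orders sum to 4 (valence 4) → 0 H
  atom 12: N, bond orders sum to 1 (valence 3) → 2 H
Totals → C:7, H:6, Br:1, N:3, S:1.

C7H6BrN3S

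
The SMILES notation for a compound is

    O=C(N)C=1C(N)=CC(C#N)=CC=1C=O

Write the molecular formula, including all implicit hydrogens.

Walk through each heavy atom and fill implicit hydrogens from standard valence (C 4, N 3, O 2, S 2, halogen 1):
  atom 1: O, bond orders sum to 2 (valence 2) → 0 H
  atom 2: C, bond orders sum to 4 (valence 4) → 0 H
  atom 3: N, bond orders sum to 1 (valence 3) → 2 H
  atom 4: C, bond orders sum to 4 (valence 4) → 0 H
  atom 5: C, bond orders sum to 4 (valence 4) → 0 H
  atom 6: N, bond orders sum to 1 (valence 3) → 2 H
  atom 7: C, bond orders sum to 3 (valence 4) → 1 H
  atom 8: C, bond orders sum to 4 (valence 4) → 0 H
  atom 9: C, bond orders sum to 4 (valence 4) → 0 H
  atom 10: N, bond orders sum to 3 (valence 3) → 0 H
  atom 11: C, bond orders sum to 3 (valence 4) → 1 H
  atom 12: C, bond orders sum to 4 (valence 4) → 0 H
  atom 13: C, bond orders sum to 3 (valence 4) → 1 H
  atom 14: O, bond orders sum to 2 (valence 2) → 0 H
Totals → C:9, H:7, N:3, O:2.
In Hill order: C9H7N3O2.

C9H7N3O2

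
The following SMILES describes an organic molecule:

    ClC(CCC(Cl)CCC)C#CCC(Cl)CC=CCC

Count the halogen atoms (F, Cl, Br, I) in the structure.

3

Halogen atoms appear at heavy-atom positions 1, 6, 14 (3×Cl).
Other groups present: 1 alkene, 1 alkyne.
Halogen count: 3.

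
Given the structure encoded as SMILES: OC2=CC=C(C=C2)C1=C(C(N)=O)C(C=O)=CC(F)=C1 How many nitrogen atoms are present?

Scan the SMILES for N atoms (remember two-letter symbols like Cl and Br are single atoms).
Nitrogen count: 1.

1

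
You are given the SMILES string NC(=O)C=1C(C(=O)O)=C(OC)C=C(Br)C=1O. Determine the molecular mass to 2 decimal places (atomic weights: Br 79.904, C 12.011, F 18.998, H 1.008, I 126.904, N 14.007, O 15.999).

290.07 g/mol

First, the molecular formula is C9H8BrNO5 (counting implicit H from valence).
  Br: 1 × 79.904 = 79.904
  C: 9 × 12.011 = 108.099
  H: 8 × 1.008 = 8.064
  N: 1 × 14.007 = 14.007
  O: 5 × 15.999 = 79.995
Sum: 1×79.904 + 9×12.011 + 8×1.008 + 1×14.007 + 5×15.999 = 290.069 → 290.07 g/mol.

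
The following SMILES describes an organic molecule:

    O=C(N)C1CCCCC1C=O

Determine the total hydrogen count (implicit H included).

Walk through each heavy atom and fill implicit hydrogens from standard valence (C 4, N 3, O 2, S 2, halogen 1):
  atom 1: O, bond orders sum to 2 (valence 2) → 0 H
  atom 2: C, bond orders sum to 4 (valence 4) → 0 H
  atom 3: N, bond orders sum to 1 (valence 3) → 2 H
  atom 4: C, bond orders sum to 3 (valence 4) → 1 H
  atom 5: C, bond orders sum to 2 (valence 4) → 2 H
  atom 6: C, bond orders sum to 2 (valence 4) → 2 H
  atom 7: C, bond orders sum to 2 (valence 4) → 2 H
  atom 8: C, bond orders sum to 2 (valence 4) → 2 H
  atom 9: C, bond orders sum to 3 (valence 4) → 1 H
  atom 10: C, bond orders sum to 3 (valence 4) → 1 H
  atom 11: O, bond orders sum to 2 (valence 2) → 0 H
Total hydrogens: 13.

13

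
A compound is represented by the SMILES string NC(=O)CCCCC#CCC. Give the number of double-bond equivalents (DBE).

3

Degree of unsaturation = (number of rings) + (number of π bonds).
Ring closures in the SMILES: 0.
π bonds: 1 double bond (each 1 DoU), 1 triple bond (each 2 DoU) → 3 DoU from unsaturation.
Total DoU = 0 + 3 = 3.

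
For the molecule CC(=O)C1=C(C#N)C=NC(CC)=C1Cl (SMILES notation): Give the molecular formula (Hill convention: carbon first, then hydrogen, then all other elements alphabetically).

C10H9ClN2O

Walk through each heavy atom and fill implicit hydrogens from standard valence (C 4, N 3, O 2, S 2, halogen 1):
  atom 1: C, bond orders sum to 1 (valence 4) → 3 H
  atom 2: C, bond orders sum to 4 (valence 4) → 0 H
  atom 3: O, bond orders sum to 2 (valence 2) → 0 H
  atom 4: C, bond orders sum to 4 (valence 4) → 0 H
  atom 5: C, bond orders sum to 4 (valence 4) → 0 H
  atom 6: C, bond orders sum to 4 (valence 4) → 0 H
  atom 7: N, bond orders sum to 3 (valence 3) → 0 H
  atom 8: C, bond orders sum to 3 (valence 4) → 1 H
  atom 9: N, bond orders sum to 3 (valence 3) → 0 H
  atom 10: C, bond orders sum to 4 (valence 4) → 0 H
  atom 11: C, bond orders sum to 2 (valence 4) → 2 H
  atom 12: C, bond orders sum to 1 (valence 4) → 3 H
  atom 13: C, bond orders sum to 4 (valence 4) → 0 H
  atom 14: Cl (halogen, monovalent) → 0 H
Totals → C:10, H:9, Cl:1, N:2, O:1.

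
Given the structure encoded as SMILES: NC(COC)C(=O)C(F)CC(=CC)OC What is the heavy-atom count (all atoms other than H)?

15

Every atom symbol written in the SMILES (organic subset) is one heavy atom; implicit H are not written.
Heavy atoms by element → C:10, F:1, N:1, O:3.
Total: 15.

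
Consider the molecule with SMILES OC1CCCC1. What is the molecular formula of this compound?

Walk through each heavy atom and fill implicit hydrogens from standard valence (C 4, N 3, O 2, S 2, halogen 1):
  atom 1: O, bond orders sum to 1 (valence 2) → 1 H
  atom 2: C, bond orders sum to 3 (valence 4) → 1 H
  atom 3: C, bond orders sum to 2 (valence 4) → 2 H
  atom 4: C, bond orders sum to 2 (valence 4) → 2 H
  atom 5: C, bond orders sum to 2 (valence 4) → 2 H
  atom 6: C, bond orders sum to 2 (valence 4) → 2 H
Totals → C:5, H:10, O:1.

C5H10O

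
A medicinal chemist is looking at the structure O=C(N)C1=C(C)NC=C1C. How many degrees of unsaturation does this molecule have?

4

Molecular formula: C7H10N2O.
DoU = (2C + 2 + N − H − X) / 2, where X is the halogen count and O/S are ignored.
    = (2·7 + 2 + 2 − 10 − 0) / 2 = 8 / 2 = 4.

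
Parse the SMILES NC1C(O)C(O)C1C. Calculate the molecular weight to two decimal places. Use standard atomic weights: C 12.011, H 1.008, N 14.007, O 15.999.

First, the molecular formula is C5H11NO2 (counting implicit H from valence).
  C: 5 × 12.011 = 60.055
  H: 11 × 1.008 = 11.088
  N: 1 × 14.007 = 14.007
  O: 2 × 15.999 = 31.998
Sum: 5×12.011 + 11×1.008 + 1×14.007 + 2×15.999 = 117.148 → 117.15 g/mol.

117.15 g/mol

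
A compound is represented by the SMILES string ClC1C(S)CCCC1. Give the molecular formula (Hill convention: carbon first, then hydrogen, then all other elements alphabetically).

Walk through each heavy atom and fill implicit hydrogens from standard valence (C 4, N 3, O 2, S 2, halogen 1):
  atom 1: Cl (halogen, monovalent) → 0 H
  atom 2: C, bond orders sum to 3 (valence 4) → 1 H
  atom 3: C, bond orders sum to 3 (valence 4) → 1 H
  atom 4: S, bond orders sum to 1 (valence 2) → 1 H
  atom 5: C, bond orders sum to 2 (valence 4) → 2 H
  atom 6: C, bond orders sum to 2 (valence 4) → 2 H
  atom 7: C, bond orders sum to 2 (valence 4) → 2 H
  atom 8: C, bond orders sum to 2 (valence 4) → 2 H
Totals → C:6, H:11, Cl:1, S:1.

C6H11ClS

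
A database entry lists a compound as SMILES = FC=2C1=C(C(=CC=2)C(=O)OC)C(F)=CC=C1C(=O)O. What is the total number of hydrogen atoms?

Walk through each heavy atom and fill implicit hydrogens from standard valence (C 4, N 3, O 2, S 2, halogen 1):
  atom 1: F (halogen, monovalent) → 0 H
  atom 2: C, bond orders sum to 4 (valence 4) → 0 H
  atom 3: C, bond orders sum to 4 (valence 4) → 0 H
  atom 4: C, bond orders sum to 4 (valence 4) → 0 H
  atom 5: C, bond orders sum to 4 (valence 4) → 0 H
  atom 6: C, bond orders sum to 3 (valence 4) → 1 H
  atom 7: C, bond orders sum to 3 (valence 4) → 1 H
  atom 8: C, bond orders sum to 4 (valence 4) → 0 H
  atom 9: O, bond orders sum to 2 (valence 2) → 0 H
  atom 10: O, bond orders sum to 2 (valence 2) → 0 H
  atom 11: C, bond orders sum to 1 (valence 4) → 3 H
  atom 12: C, bond orders sum to 4 (valence 4) → 0 H
  atom 13: F (halogen, monovalent) → 0 H
  atom 14: C, bond orders sum to 3 (valence 4) → 1 H
  atom 15: C, bond orders sum to 3 (valence 4) → 1 H
  atom 16: C, bond orders sum to 4 (valence 4) → 0 H
  atom 17: C, bond orders sum to 4 (valence 4) → 0 H
  atom 18: O, bond orders sum to 2 (valence 2) → 0 H
  atom 19: O, bond orders sum to 1 (valence 2) → 1 H
Total hydrogens: 8.

8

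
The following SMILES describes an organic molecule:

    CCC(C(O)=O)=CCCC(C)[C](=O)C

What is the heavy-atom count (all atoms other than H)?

14

Every atom symbol written in the SMILES (organic subset) is one heavy atom; implicit H are not written.
Heavy atoms by element → C:11, O:3.
Total: 14.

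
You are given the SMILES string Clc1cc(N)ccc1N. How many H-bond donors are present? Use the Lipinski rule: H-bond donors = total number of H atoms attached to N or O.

4

Donors: find every N or O and count the H atoms it carries.
  atom 5 (N): bond orders sum to 1 → 2 H
  atom 9 (N): bond orders sum to 1 → 2 H
Lipinski HBD = 4.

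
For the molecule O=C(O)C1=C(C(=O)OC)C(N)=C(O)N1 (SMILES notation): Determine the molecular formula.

C7H8N2O5

Walk through each heavy atom and fill implicit hydrogens from standard valence (C 4, N 3, O 2, S 2, halogen 1):
  atom 1: O, bond orders sum to 2 (valence 2) → 0 H
  atom 2: C, bond orders sum to 4 (valence 4) → 0 H
  atom 3: O, bond orders sum to 1 (valence 2) → 1 H
  atom 4: C, bond orders sum to 4 (valence 4) → 0 H
  atom 5: C, bond orders sum to 4 (valence 4) → 0 H
  atom 6: C, bond orders sum to 4 (valence 4) → 0 H
  atom 7: O, bond orders sum to 2 (valence 2) → 0 H
  atom 8: O, bond orders sum to 2 (valence 2) → 0 H
  atom 9: C, bond orders sum to 1 (valence 4) → 3 H
  atom 10: C, bond orders sum to 4 (valence 4) → 0 H
  atom 11: N, bond orders sum to 1 (valence 3) → 2 H
  atom 12: C, bond orders sum to 4 (valence 4) → 0 H
  atom 13: O, bond orders sum to 1 (valence 2) → 1 H
  atom 14: N, bond orders sum to 2 (valence 3) → 1 H
Totals → C:7, H:8, N:2, O:5.
In Hill order: C7H8N2O5.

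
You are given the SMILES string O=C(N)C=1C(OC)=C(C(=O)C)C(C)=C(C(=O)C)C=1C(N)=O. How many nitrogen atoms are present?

Scan the SMILES for N atoms (remember two-letter symbols like Cl and Br are single atoms).
Nitrogen count: 2.

2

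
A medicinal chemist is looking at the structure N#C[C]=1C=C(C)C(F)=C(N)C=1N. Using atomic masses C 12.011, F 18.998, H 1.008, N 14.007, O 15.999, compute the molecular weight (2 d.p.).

First, the molecular formula is C8H8FN3 (counting implicit H from valence).
  C: 8 × 12.011 = 96.088
  F: 1 × 18.998 = 18.998
  H: 8 × 1.008 = 8.064
  N: 3 × 14.007 = 42.021
Sum: 8×12.011 + 1×18.998 + 8×1.008 + 3×14.007 = 165.171 → 165.17 g/mol.

165.17 g/mol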